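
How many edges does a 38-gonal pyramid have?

A pyramid on an n-gon base has one n-gon and n triangles: V = 38 + 1 = 39, E = 2·38 = 76, F = 38 + 1 = 39.

76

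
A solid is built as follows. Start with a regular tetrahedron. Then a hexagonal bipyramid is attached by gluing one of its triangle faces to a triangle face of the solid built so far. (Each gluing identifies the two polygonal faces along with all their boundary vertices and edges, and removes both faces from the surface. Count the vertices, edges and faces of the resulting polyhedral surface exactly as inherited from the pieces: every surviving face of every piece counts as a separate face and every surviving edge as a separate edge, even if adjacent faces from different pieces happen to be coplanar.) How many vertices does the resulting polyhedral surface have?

A regular tetrahedron: V=4, E=6, F=4.
Attach a hexagonal bipyramid (V=8, E=18, F=12) along a 3-gon: merge 3 vertices and 3 edges, delete both glued faces → V=9, E=21, F=14.
Check: V − E + F = 9 − 21 + 14 = 2.

9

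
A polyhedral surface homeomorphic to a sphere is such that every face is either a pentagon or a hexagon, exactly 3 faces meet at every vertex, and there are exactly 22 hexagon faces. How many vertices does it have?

Let x be the number of pentagons; then F = 22 + x.
Edge–face incidences: 2E = 6·22 + 5·x = 132 + 5x.
Every vertex has degree 3, so 3V = 2E.
Euler: V − E + F = 2 ⇒ (2E)/3 − E + (22 + x) = 2.
Multiply by 6: 2·(2E) − 3·(2E) + 6·(22 + x) = 12, i.e. 132 + 6x − (132 + 5x) = 12.
Collecting terms: x = 12.
Then 2E = 132 + 5·12 = 192, so E = 96, V = 2E/3 = 64, F = 22 + 12 = 34.

64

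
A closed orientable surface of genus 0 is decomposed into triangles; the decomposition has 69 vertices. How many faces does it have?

134

χ = 2 − 2·0 = 2, and every face is a triangle so 3F = 2E.
V − E + F = 2 with E = 3F/2 gives 69 − (3/2 − 1)·F = 2, so F = 134 and E = 201.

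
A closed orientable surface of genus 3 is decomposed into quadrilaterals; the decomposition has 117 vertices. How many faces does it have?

χ = 2 − 2·3 = -4, and every face is a square so 4F = 2E.
V − E + F = -4 with E = 4F/2 gives 117 − (4/2 − 1)·F = -4, so F = 121 and E = 242.

121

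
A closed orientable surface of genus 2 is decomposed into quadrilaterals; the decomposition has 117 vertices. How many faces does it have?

119

χ = 2 − 2·2 = -2, and every face is a square so 4F = 2E.
V − E + F = -2 with E = 4F/2 gives 117 − (4/2 − 1)·F = -2, so F = 119 and E = 238.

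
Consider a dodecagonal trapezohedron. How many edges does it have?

48

The n-trapezohedron (dual of the n-antiprism) has V = 2·12 + 2 = 26, E = 4·12 = 48, F = 2·12 = 24.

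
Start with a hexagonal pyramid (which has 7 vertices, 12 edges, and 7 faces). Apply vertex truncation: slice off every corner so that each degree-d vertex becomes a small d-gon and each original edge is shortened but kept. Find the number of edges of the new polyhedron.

36

Truncation replaces each original edge-end by a new vertex, so V′ = 2E = 24.
Each original edge survives, and each old vertex of degree d contributes d new edges; summing degrees gives Σd = 2E, so E′ = E + 2E = 3E = 36.
Each original face survives and each original vertex becomes one new face: F′ = F + V = 14.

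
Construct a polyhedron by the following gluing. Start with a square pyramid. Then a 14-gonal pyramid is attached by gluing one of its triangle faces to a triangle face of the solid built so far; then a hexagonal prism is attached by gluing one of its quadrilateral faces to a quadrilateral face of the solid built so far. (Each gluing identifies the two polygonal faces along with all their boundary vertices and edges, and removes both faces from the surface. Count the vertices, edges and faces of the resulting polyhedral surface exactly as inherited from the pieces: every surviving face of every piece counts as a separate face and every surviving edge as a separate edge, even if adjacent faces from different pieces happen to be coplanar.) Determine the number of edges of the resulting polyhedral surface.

A square pyramid: V=5, E=8, F=5.
Attach a 14-gonal pyramid (V=15, E=28, F=15) along a 3-gon: merge 3 vertices and 3 edges, delete both glued faces → V=17, E=33, F=18.
Attach a hexagonal prism (V=12, E=18, F=8) along a 4-gon: merge 4 vertices and 4 edges, delete both glued faces → V=25, E=47, F=24.
Check: V − E + F = 25 − 47 + 24 = 2.

47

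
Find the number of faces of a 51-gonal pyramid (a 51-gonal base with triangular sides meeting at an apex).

A pyramid on an n-gon base has one n-gon and n triangles: V = 51 + 1 = 52, E = 2·51 = 102, F = 51 + 1 = 52.

52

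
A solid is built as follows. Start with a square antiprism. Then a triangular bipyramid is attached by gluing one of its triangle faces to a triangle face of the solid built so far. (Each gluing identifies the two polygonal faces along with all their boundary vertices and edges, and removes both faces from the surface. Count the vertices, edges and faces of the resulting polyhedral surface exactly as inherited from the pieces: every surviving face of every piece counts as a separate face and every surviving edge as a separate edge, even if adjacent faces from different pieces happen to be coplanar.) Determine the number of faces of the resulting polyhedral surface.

14

A square antiprism: V=8, E=16, F=10.
Attach a triangular bipyramid (V=5, E=9, F=6) along a 3-gon: merge 3 vertices and 3 edges, delete both glued faces → V=10, E=22, F=14.
Check: V − E + F = 10 − 22 + 14 = 2.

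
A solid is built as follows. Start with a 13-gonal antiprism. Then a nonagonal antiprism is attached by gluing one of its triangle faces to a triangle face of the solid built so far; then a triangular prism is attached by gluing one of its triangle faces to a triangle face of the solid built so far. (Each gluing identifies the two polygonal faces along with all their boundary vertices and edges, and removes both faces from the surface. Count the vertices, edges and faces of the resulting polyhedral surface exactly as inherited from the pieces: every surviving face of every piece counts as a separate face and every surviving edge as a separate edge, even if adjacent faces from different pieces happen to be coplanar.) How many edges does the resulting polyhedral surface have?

A 13-gonal antiprism: V=26, E=52, F=28.
Attach a nonagonal antiprism (V=18, E=36, F=20) along a 3-gon: merge 3 vertices and 3 edges, delete both glued faces → V=41, E=85, F=46.
Attach a triangular prism (V=6, E=9, F=5) along a 3-gon: merge 3 vertices and 3 edges, delete both glued faces → V=44, E=91, F=49.
Check: V − E + F = 44 − 91 + 49 = 2.

91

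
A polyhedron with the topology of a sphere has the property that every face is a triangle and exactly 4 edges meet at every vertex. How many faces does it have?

Each face has 3 edges and each edge borders two faces, so 2E = 3F.
Each vertex has degree 4, so 4V = 2E and hence V = 3F/4.
Euler: V − E + F = 2 ⇒ (3F/4) − (3F/2) + F = 2.
Multiply by 8: (6 − 12 + 8)F = 16, i.e. 2F = 16.
So F = 8, E = 3·8/2 = 12, V = 3·8/4 = 6.

8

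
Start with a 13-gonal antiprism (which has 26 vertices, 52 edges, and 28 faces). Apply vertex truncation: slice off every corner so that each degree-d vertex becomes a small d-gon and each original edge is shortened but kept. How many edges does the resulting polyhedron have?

156

Truncation replaces each original edge-end by a new vertex, so V′ = 2E = 104.
Each original edge survives, and each old vertex of degree d contributes d new edges; summing degrees gives Σd = 2E, so E′ = E + 2E = 3E = 156.
Each original face survives and each original vertex becomes one new face: F′ = F + V = 54.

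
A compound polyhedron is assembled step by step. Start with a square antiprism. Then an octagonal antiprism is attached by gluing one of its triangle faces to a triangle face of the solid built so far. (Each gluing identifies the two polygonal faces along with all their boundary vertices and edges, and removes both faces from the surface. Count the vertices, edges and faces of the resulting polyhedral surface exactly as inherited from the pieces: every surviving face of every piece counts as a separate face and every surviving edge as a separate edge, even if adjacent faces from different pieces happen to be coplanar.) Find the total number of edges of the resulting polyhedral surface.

A square antiprism: V=8, E=16, F=10.
Attach an octagonal antiprism (V=16, E=32, F=18) along a 3-gon: merge 3 vertices and 3 edges, delete both glued faces → V=21, E=45, F=26.
Check: V − E + F = 21 − 45 + 26 = 2.

45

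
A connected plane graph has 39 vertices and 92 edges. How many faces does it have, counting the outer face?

55

Euler's formula for a connected plane graph: V − E + F = 2, so F = 2 − 39 + 92 = 55.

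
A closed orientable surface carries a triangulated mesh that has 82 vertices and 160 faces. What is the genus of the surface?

0

Every face is a triangle, so 2E = 3·160 = 480, giving E = 240.
χ = V − E + F = 82 − 240 + 160 = 2.
For a closed orientable surface χ = 2 − 2g, so g = (2 − (2))/2 = 0.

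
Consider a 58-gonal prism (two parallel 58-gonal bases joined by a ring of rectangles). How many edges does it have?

A prism on an n-gon has two n-gon bases and n rectangular sides: V = 2·58 = 116, E = 3·58 = 174, F = 58 + 2 = 60.

174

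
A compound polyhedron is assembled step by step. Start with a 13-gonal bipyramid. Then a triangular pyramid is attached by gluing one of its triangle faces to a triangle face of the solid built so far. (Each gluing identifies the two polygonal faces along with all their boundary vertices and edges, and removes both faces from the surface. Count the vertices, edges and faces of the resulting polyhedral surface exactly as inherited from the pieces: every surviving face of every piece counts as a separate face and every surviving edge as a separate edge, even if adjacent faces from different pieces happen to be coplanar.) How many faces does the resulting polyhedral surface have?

28

A 13-gonal bipyramid: V=15, E=39, F=26.
Attach a triangular pyramid (V=4, E=6, F=4) along a 3-gon: merge 3 vertices and 3 edges, delete both glued faces → V=16, E=42, F=28.
Check: V − E + F = 16 − 42 + 28 = 2.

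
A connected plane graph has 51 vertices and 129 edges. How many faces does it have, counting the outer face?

Euler's formula for a connected plane graph: V − E + F = 2, so F = 2 − 51 + 129 = 80.

80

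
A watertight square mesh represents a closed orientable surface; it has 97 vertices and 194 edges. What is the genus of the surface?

Every face is a square and each edge borders two faces, so 4F = 2·194, giving F = 97.
χ = V − E + F = 97 − 194 + 97 = 0.
For a closed orientable surface χ = 2 − 2g, so g = (2 − (0))/2 = 1.

1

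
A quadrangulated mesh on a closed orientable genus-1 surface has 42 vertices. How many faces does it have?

42

χ = 2 − 2·1 = 0, and every face is a square so 4F = 2E.
V − E + F = 0 with E = 4F/2 gives 42 − (4/2 − 1)·F = 0, so F = 42 and E = 84.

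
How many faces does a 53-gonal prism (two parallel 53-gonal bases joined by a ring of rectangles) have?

55

A prism on an n-gon has two n-gon bases and n rectangular sides: V = 2·53 = 106, E = 3·53 = 159, F = 53 + 2 = 55.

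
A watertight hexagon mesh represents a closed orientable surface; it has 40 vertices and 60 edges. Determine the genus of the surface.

Every face is a hexagon and each edge borders two faces, so 6F = 2·60, giving F = 20.
χ = V − E + F = 40 − 60 + 20 = 0.
For a closed orientable surface χ = 2 − 2g, so g = (2 − (0))/2 = 1.

1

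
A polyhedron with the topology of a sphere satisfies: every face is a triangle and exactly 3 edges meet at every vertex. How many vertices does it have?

4

Each face has 3 edges and each edge borders two faces, so 2E = 3F.
Each vertex has degree 3, so 3V = 2E and hence V = 3F/3.
Euler: V − E + F = 2 ⇒ (3F/3) − (3F/2) + F = 2.
Multiply by 6: (6 − 9 + 6)F = 12, i.e. 3F = 12.
So F = 4, E = 3·4/2 = 6, V = 3·4/3 = 4.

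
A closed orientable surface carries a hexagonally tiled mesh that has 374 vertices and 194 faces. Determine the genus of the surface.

8

Every face is a hexagon, so 2E = 6·194 = 1164, giving E = 582.
χ = V − E + F = 374 − 582 + 194 = -14.
For a closed orientable surface χ = 2 − 2g, so g = (2 − (-14))/2 = 8.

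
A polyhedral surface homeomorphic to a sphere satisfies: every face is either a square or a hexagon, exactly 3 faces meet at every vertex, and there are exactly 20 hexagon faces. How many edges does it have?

72

Let x be the number of squares; then F = 20 + x.
Edge–face incidences: 2E = 6·20 + 4·x = 120 + 4x.
Every vertex has degree 3, so 3V = 2E.
Euler: V − E + F = 2 ⇒ (2E)/3 − E + (20 + x) = 2.
Multiply by 6: 2·(2E) − 3·(2E) + 6·(20 + x) = 12, i.e. 120 + 6x − (120 + 4x) = 12.
Collecting terms: 2x = 12, so x = 6.
Then 2E = 120 + 4·6 = 144, so E = 72, V = 2E/3 = 48, F = 20 + 6 = 26.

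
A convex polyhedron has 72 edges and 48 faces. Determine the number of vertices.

Here V − E + F = 2.
V = 2 + E − F = 2 + 72 − 48 = 26.

26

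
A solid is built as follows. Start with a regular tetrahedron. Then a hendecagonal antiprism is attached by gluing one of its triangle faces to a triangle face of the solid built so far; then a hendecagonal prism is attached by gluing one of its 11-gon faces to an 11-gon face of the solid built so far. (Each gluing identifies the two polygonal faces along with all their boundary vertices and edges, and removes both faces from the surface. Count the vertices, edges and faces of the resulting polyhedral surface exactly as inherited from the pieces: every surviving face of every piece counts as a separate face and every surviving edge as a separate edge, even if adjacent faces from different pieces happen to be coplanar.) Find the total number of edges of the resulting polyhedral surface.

69

A regular tetrahedron: V=4, E=6, F=4.
Attach a hendecagonal antiprism (V=22, E=44, F=24) along a 3-gon: merge 3 vertices and 3 edges, delete both glued faces → V=23, E=47, F=26.
Attach a hendecagonal prism (V=22, E=33, F=13) along an 11-gon: merge 11 vertices and 11 edges, delete both glued faces → V=34, E=69, F=37.
Check: V − E + F = 34 − 69 + 37 = 2.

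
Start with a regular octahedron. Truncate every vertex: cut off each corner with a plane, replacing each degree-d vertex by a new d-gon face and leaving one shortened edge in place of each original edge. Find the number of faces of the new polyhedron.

The base solid has V = 6, E = 12, F = 8.
Truncation replaces each original edge-end by a new vertex, so V′ = 2E = 24.
Each original edge survives, and each old vertex of degree d contributes d new edges; summing degrees gives Σd = 2E, so E′ = E + 2E = 3E = 36.
Each original face survives and each original vertex becomes one new face: F′ = F + V = 14.

14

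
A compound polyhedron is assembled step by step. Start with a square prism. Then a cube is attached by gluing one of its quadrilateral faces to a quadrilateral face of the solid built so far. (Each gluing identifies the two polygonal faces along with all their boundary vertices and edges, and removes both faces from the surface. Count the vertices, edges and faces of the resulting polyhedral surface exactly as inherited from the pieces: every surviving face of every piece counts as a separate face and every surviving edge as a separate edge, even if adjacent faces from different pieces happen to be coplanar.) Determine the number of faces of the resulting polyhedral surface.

10

A square prism: V=8, E=12, F=6.
Attach a cube (V=8, E=12, F=6) along a 4-gon: merge 4 vertices and 4 edges, delete both glued faces → V=12, E=20, F=10.
Check: V − E + F = 12 − 20 + 10 = 2.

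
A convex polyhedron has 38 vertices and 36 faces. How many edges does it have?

72

Here V − E + F = 2.
E = V + F − (2) = 38 + 36 − (2) = 72.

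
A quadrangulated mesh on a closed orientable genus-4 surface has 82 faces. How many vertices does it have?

χ = 2 − 2·4 = -6, and every face is a square so 4F = 2E.
E = 4·82/2 = 164. Then V = -6 + E − F = -6 + 164 − 82 = 76.

76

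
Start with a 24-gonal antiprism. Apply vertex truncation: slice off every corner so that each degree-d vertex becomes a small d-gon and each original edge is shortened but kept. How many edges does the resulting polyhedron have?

288

The base solid has V = 48, E = 96, F = 50.
Truncation replaces each original edge-end by a new vertex, so V′ = 2E = 192.
Each original edge survives, and each old vertex of degree d contributes d new edges; summing degrees gives Σd = 2E, so E′ = E + 2E = 3E = 288.
Each original face survives and each original vertex becomes one new face: F′ = F + V = 98.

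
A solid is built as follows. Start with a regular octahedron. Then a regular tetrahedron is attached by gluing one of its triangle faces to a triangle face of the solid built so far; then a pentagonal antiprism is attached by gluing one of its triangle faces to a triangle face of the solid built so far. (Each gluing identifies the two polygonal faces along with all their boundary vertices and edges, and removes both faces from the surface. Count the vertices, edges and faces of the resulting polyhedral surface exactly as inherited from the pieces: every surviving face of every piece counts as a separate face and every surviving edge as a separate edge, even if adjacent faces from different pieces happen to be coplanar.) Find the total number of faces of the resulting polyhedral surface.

20

A regular octahedron: V=6, E=12, F=8.
Attach a regular tetrahedron (V=4, E=6, F=4) along a 3-gon: merge 3 vertices and 3 edges, delete both glued faces → V=7, E=15, F=10.
Attach a pentagonal antiprism (V=10, E=20, F=12) along a 3-gon: merge 3 vertices and 3 edges, delete both glued faces → V=14, E=32, F=20.
Check: V − E + F = 14 − 32 + 20 = 2.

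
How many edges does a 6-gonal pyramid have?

A pyramid on an n-gon base has one n-gon and n triangles: V = 6 + 1 = 7, E = 2·6 = 12, F = 6 + 1 = 7.

12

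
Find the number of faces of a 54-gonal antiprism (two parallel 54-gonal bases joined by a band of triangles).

An antiprism on an n-gon has two n-gon caps and 2n triangles: V = 2·54 = 108, E = 4·54 = 216, F = 2·54 + 2 = 110.
Check: V − E + F = 108 − 216 + 110 = 2.

110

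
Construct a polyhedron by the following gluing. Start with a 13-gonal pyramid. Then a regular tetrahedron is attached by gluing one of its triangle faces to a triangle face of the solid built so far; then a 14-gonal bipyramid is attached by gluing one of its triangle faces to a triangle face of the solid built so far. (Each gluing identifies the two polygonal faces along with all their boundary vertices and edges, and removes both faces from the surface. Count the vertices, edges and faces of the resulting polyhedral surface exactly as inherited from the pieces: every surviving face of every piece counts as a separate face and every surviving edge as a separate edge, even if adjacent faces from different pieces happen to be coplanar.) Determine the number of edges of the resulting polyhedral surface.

A 13-gonal pyramid: V=14, E=26, F=14.
Attach a regular tetrahedron (V=4, E=6, F=4) along a 3-gon: merge 3 vertices and 3 edges, delete both glued faces → V=15, E=29, F=16.
Attach a 14-gonal bipyramid (V=16, E=42, F=28) along a 3-gon: merge 3 vertices and 3 edges, delete both glued faces → V=28, E=68, F=42.
Check: V − E + F = 28 − 68 + 42 = 2.

68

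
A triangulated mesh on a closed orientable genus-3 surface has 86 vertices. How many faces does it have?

χ = 2 − 2·3 = -4, and every face is a triangle so 3F = 2E.
V − E + F = -4 with E = 3F/2 gives 86 − (3/2 − 1)·F = -4, so F = 180 and E = 270.

180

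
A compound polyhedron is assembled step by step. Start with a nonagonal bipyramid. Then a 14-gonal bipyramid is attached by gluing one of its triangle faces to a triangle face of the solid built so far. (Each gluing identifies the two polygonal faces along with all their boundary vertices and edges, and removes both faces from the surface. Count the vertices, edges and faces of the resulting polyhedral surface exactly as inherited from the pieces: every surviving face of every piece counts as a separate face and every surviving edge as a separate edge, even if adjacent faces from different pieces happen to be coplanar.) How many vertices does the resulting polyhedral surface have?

A nonagonal bipyramid: V=11, E=27, F=18.
Attach a 14-gonal bipyramid (V=16, E=42, F=28) along a 3-gon: merge 3 vertices and 3 edges, delete both glued faces → V=24, E=66, F=44.
Check: V − E + F = 24 − 66 + 44 = 2.

24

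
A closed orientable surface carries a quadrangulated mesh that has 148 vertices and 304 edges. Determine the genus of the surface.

3

Every face is a square and each edge borders two faces, so 4F = 2·304, giving F = 152.
χ = V − E + F = 148 − 304 + 152 = -4.
For a closed orientable surface χ = 2 − 2g, so g = (2 − (-4))/2 = 3.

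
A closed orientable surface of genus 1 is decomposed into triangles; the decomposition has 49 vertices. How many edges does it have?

147

χ = 2 − 2·1 = 0, and every face is a triangle so 3F = 2E.
V − E + F = 0 with E = 3F/2 gives 49 − (3/2 − 1)·F = 0, so F = 98 and E = 147.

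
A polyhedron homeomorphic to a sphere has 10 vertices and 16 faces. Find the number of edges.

24

Here V − E + F = 2.
E = V + F − (2) = 10 + 16 − (2) = 24.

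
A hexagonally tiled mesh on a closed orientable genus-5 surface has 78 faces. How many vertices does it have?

148

χ = 2 − 2·5 = -8, and every face is a hexagon so 6F = 2E.
E = 6·78/2 = 234. Then V = -8 + E − F = -8 + 234 − 78 = 148.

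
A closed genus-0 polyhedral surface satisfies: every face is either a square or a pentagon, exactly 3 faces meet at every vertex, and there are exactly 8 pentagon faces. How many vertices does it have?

16

Let x be the number of squares; then F = 8 + x.
Edge–face incidences: 2E = 5·8 + 4·x = 40 + 4x.
Every vertex has degree 3, so 3V = 2E.
Euler: V − E + F = 2 ⇒ (2E)/3 − E + (8 + x) = 2.
Multiply by 6: 2·(2E) − 3·(2E) + 6·(8 + x) = 12, i.e. 48 + 6x − (40 + 4x) = 12.
Collecting terms: 2x + 8 = 12, so 2x = 4, so x = 2.
Then 2E = 40 + 4·2 = 48, so E = 24, V = 2E/3 = 16, F = 8 + 2 = 10.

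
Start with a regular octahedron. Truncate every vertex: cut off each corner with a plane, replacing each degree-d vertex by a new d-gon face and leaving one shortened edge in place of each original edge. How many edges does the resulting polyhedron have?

The base solid has V = 6, E = 12, F = 8.
Truncation replaces each original edge-end by a new vertex, so V′ = 2E = 24.
Each original edge survives, and each old vertex of degree d contributes d new edges; summing degrees gives Σd = 2E, so E′ = E + 2E = 3E = 36.
Each original face survives and each original vertex becomes one new face: F′ = F + V = 14.

36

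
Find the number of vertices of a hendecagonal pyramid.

12

A pyramid on an n-gon base has one n-gon and n triangles: V = 11 + 1 = 12, E = 2·11 = 22, F = 11 + 1 = 12.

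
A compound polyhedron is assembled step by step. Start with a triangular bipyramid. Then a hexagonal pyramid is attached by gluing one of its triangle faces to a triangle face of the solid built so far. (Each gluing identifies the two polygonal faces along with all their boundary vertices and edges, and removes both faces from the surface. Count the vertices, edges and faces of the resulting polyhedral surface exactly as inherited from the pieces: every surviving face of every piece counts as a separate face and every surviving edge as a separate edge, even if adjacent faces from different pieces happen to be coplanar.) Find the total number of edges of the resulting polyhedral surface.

A triangular bipyramid: V=5, E=9, F=6.
Attach a hexagonal pyramid (V=7, E=12, F=7) along a 3-gon: merge 3 vertices and 3 edges, delete both glued faces → V=9, E=18, F=11.
Check: V − E + F = 9 − 18 + 11 = 2.

18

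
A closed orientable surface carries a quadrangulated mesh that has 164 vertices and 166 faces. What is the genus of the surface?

Every face is a square, so 2E = 4·166 = 664, giving E = 332.
χ = V − E + F = 164 − 332 + 166 = -2.
For a closed orientable surface χ = 2 − 2g, so g = (2 − (-2))/2 = 2.

2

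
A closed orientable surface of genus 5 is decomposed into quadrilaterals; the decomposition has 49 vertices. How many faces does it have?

57

χ = 2 − 2·5 = -8, and every face is a square so 4F = 2E.
V − E + F = -8 with E = 4F/2 gives 49 − (4/2 − 1)·F = -8, so F = 57 and E = 114.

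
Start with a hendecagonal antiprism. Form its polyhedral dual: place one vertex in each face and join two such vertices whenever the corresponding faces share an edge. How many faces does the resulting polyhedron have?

22

The base solid has V = 22, E = 44, F = 24.
The dual swaps V and F and preserves E: V′ = F = 24, E′ = E = 44, F′ = V = 22.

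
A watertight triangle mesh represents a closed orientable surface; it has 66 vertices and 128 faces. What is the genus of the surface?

0

Every face is a triangle, so 2E = 3·128 = 384, giving E = 192.
χ = V − E + F = 66 − 192 + 128 = 2.
For a closed orientable surface χ = 2 − 2g, so g = (2 − (2))/2 = 0.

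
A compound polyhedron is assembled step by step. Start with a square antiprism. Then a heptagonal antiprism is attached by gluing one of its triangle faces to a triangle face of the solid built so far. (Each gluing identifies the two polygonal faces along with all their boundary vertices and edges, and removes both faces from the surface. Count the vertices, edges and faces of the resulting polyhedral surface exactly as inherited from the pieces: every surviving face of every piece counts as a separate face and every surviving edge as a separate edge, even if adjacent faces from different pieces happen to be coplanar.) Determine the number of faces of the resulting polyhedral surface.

24

A square antiprism: V=8, E=16, F=10.
Attach a heptagonal antiprism (V=14, E=28, F=16) along a 3-gon: merge 3 vertices and 3 edges, delete both glued faces → V=19, E=41, F=24.
Check: V − E + F = 19 − 41 + 24 = 2.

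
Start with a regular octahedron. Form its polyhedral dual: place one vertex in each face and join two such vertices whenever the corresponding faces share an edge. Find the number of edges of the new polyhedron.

The base solid has V = 6, E = 12, F = 8.
The dual swaps V and F and preserves E: V′ = F = 8, E′ = E = 12, F′ = V = 6.

12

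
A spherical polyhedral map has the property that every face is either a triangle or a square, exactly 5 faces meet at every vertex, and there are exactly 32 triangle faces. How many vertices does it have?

24

Let x be the number of squares; then F = 32 + x.
Edge–face incidences: 2E = 3·32 + 4·x = 96 + 4x.
Every vertex has degree 5, so 5V = 2E.
Euler: V − E + F = 2 ⇒ (2E)/5 − E + (32 + x) = 2.
Multiply by 10: 2·(2E) − 5·(2E) + 10·(32 + x) = 20, i.e. 320 + 10x − 3·(96 + 4x) = 20.
Collecting terms: −2x + 32 = 20, so −2x = −12, so x = 6.
Then 2E = 96 + 4·6 = 120, so E = 60, V = 2E/5 = 24, F = 32 + 6 = 38.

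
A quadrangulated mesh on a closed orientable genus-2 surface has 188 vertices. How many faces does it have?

190

χ = 2 − 2·2 = -2, and every face is a square so 4F = 2E.
V − E + F = -2 with E = 4F/2 gives 188 − (4/2 − 1)·F = -2, so F = 190 and E = 380.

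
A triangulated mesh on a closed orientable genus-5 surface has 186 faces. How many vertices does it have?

85

χ = 2 − 2·5 = -8, and every face is a triangle so 3F = 2E.
E = 3·186/2 = 279. Then V = -8 + E − F = -8 + 279 − 186 = 85.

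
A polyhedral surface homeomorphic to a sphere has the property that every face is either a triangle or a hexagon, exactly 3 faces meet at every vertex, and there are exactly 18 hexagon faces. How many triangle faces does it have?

4

Let x be the number of triangles; then F = 18 + x.
Edge–face incidences: 2E = 6·18 + 3·x = 108 + 3x.
Every vertex has degree 3, so 3V = 2E.
Euler: V − E + F = 2 ⇒ (2E)/3 − E + (18 + x) = 2.
Multiply by 6: 2·(2E) − 3·(2E) + 6·(18 + x) = 12, i.e. 108 + 6x − (108 + 3x) = 12.
Collecting terms: 3x = 12, so x = 4.
Then 2E = 108 + 3·4 = 120, so E = 60, V = 2E/3 = 40, F = 18 + 4 = 22.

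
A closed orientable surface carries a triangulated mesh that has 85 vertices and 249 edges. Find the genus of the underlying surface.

0

Every face is a triangle and each edge borders two faces, so 3F = 2·249, giving F = 166.
χ = V − E + F = 85 − 249 + 166 = 2.
For a closed orientable surface χ = 2 − 2g, so g = (2 − (2))/2 = 0.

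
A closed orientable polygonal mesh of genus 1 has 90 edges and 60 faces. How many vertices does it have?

For a closed orientable surface of genus 1, χ = 2 − 2·1 = 0.
V = 0 + E − F = 0 + 90 − 60 = 30.

30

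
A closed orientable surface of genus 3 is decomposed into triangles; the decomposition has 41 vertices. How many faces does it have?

90

χ = 2 − 2·3 = -4, and every face is a triangle so 3F = 2E.
V − E + F = -4 with E = 3F/2 gives 41 − (3/2 − 1)·F = -4, so F = 90 and E = 135.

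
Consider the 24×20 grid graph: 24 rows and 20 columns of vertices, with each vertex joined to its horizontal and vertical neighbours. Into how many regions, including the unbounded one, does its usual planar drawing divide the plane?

The grid has V = 24·20 = 480 vertices and E = 24·19 + 20·23 = 916 edges.
F = 2 − V + E = 2 − 480 + 916 = 438.

438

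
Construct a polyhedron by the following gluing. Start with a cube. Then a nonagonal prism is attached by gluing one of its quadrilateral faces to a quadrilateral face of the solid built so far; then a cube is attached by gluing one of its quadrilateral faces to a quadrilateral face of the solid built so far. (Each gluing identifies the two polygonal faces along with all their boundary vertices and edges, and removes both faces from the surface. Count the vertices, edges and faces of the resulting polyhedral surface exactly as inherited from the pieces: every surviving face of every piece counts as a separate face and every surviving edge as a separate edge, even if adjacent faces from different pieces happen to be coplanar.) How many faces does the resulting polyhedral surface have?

19

A cube: V=8, E=12, F=6.
Attach a nonagonal prism (V=18, E=27, F=11) along a 4-gon: merge 4 vertices and 4 edges, delete both glued faces → V=22, E=35, F=15.
Attach a cube (V=8, E=12, F=6) along a 4-gon: merge 4 vertices and 4 edges, delete both glued faces → V=26, E=43, F=19.
Check: V − E + F = 26 − 43 + 19 = 2.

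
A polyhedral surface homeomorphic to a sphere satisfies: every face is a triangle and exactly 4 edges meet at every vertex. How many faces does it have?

Each face has 3 edges and each edge borders two faces, so 2E = 3F.
Each vertex has degree 4, so 4V = 2E and hence V = 3F/4.
Euler: V − E + F = 2 ⇒ (3F/4) − (3F/2) + F = 2.
Multiply by 8: (6 − 12 + 8)F = 16, i.e. 2F = 16.
So F = 8, E = 3·8/2 = 12, V = 3·8/4 = 6.

8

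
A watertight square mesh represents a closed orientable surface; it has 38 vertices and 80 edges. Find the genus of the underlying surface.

Every face is a square and each edge borders two faces, so 4F = 2·80, giving F = 40.
χ = V − E + F = 38 − 80 + 40 = -2.
For a closed orientable surface χ = 2 − 2g, so g = (2 − (-2))/2 = 2.

2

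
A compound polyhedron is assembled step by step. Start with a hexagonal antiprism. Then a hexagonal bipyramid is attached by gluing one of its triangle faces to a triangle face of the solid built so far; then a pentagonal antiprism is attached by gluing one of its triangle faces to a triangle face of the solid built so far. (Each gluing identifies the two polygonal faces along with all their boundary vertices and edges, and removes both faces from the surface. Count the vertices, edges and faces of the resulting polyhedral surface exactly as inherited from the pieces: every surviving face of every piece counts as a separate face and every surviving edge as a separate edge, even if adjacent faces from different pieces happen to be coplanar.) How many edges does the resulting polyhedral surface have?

A hexagonal antiprism: V=12, E=24, F=14.
Attach a hexagonal bipyramid (V=8, E=18, F=12) along a 3-gon: merge 3 vertices and 3 edges, delete both glued faces → V=17, E=39, F=24.
Attach a pentagonal antiprism (V=10, E=20, F=12) along a 3-gon: merge 3 vertices and 3 edges, delete both glued faces → V=24, E=56, F=34.
Check: V − E + F = 24 − 56 + 34 = 2.

56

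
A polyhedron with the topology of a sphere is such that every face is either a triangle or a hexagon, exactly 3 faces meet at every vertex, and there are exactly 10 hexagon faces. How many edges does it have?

Let x be the number of triangles; then F = 10 + x.
Edge–face incidences: 2E = 6·10 + 3·x = 60 + 3x.
Every vertex has degree 3, so 3V = 2E.
Euler: V − E + F = 2 ⇒ (2E)/3 − E + (10 + x) = 2.
Multiply by 6: 2·(2E) − 3·(2E) + 6·(10 + x) = 12, i.e. 60 + 6x − (60 + 3x) = 12.
Collecting terms: 3x = 12, so x = 4.
Then 2E = 60 + 3·4 = 72, so E = 36, V = 2E/3 = 24, F = 10 + 4 = 14.

36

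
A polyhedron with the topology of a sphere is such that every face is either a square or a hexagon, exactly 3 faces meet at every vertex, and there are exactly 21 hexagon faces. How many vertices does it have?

50

Let x be the number of squares; then F = 21 + x.
Edge–face incidences: 2E = 6·21 + 4·x = 126 + 4x.
Every vertex has degree 3, so 3V = 2E.
Euler: V − E + F = 2 ⇒ (2E)/3 − E + (21 + x) = 2.
Multiply by 6: 2·(2E) − 3·(2E) + 6·(21 + x) = 12, i.e. 126 + 6x − (126 + 4x) = 12.
Collecting terms: 2x = 12, so x = 6.
Then 2E = 126 + 4·6 = 150, so E = 75, V = 2E/3 = 50, F = 21 + 6 = 27.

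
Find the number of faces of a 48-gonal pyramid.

A pyramid on an n-gon base has one n-gon and n triangles: V = 48 + 1 = 49, E = 2·48 = 96, F = 48 + 1 = 49.

49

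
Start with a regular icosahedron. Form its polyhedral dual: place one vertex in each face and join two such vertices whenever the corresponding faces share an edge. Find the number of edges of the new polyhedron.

The base solid has V = 12, E = 30, F = 20.
The dual swaps V and F and preserves E: V′ = F = 20, E′ = E = 30, F′ = V = 12.

30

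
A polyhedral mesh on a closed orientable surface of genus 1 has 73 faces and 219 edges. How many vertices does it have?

146

For a closed orientable surface of genus 1, χ = 2 − 2·1 = 0.
V = 0 + E − F = 0 + 219 − 73 = 146.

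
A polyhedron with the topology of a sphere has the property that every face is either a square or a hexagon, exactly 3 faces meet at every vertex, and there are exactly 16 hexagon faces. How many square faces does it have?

6

Let x be the number of squares; then F = 16 + x.
Edge–face incidences: 2E = 6·16 + 4·x = 96 + 4x.
Every vertex has degree 3, so 3V = 2E.
Euler: V − E + F = 2 ⇒ (2E)/3 − E + (16 + x) = 2.
Multiply by 6: 2·(2E) − 3·(2E) + 6·(16 + x) = 12, i.e. 96 + 6x − (96 + 4x) = 12.
Collecting terms: 2x = 12, so x = 6.
Then 2E = 96 + 4·6 = 120, so E = 60, V = 2E/3 = 40, F = 16 + 6 = 22.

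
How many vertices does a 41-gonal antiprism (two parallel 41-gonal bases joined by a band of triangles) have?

82

An antiprism on an n-gon has two n-gon caps and 2n triangles: V = 2·41 = 82, E = 4·41 = 164, F = 2·41 + 2 = 84.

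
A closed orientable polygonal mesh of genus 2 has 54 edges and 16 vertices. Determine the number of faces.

36

For a closed orientable surface of genus 2, χ = 2 − 2·2 = -2.
F = -2 − V + E = -2 − 16 + 54 = 36.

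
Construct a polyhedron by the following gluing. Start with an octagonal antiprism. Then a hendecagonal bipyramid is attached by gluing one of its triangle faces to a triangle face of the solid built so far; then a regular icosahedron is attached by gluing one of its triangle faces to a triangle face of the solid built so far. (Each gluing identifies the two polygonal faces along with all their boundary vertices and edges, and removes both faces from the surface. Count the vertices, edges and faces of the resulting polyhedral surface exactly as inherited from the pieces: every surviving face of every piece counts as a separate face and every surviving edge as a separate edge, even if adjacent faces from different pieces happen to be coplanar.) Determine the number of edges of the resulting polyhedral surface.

An octagonal antiprism: V=16, E=32, F=18.
Attach a hendecagonal bipyramid (V=13, E=33, F=22) along a 3-gon: merge 3 vertices and 3 edges, delete both glued faces → V=26, E=62, F=38.
Attach a regular icosahedron (V=12, E=30, F=20) along a 3-gon: merge 3 vertices and 3 edges, delete both glued faces → V=35, E=89, F=56.
Check: V − E + F = 35 − 89 + 56 = 2.

89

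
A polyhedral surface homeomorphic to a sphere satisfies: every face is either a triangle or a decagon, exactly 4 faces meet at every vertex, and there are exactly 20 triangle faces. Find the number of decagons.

Let x be the number of decagons; then F = 20 + x.
Edge–face incidences: 2E = 3·20 + 10·x = 60 + 10x.
Every vertex has degree 4, so 4V = 2E.
Euler: V − E + F = 2 ⇒ (2E)/4 − E + (20 + x) = 2.
Multiply by 8: 2·(2E) − 4·(2E) + 8·(20 + x) = 16, i.e. 160 + 8x − 2·(60 + 10x) = 16.
Collecting terms: −12x + 40 = 16, so −12x = −24, so x = 2.
Then 2E = 60 + 10·2 = 80, so E = 40, V = 2E/4 = 20, F = 20 + 2 = 22.

2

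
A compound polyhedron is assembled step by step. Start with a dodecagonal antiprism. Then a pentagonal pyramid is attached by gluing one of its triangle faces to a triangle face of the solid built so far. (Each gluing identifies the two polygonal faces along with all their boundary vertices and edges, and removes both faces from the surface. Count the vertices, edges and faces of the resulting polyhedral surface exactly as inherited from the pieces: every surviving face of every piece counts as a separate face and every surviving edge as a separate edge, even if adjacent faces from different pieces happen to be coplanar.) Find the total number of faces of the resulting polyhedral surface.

30

A dodecagonal antiprism: V=24, E=48, F=26.
Attach a pentagonal pyramid (V=6, E=10, F=6) along a 3-gon: merge 3 vertices and 3 edges, delete both glued faces → V=27, E=55, F=30.
Check: V − E + F = 27 − 55 + 30 = 2.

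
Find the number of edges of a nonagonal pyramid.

A pyramid on an n-gon base has one n-gon and n triangles: V = 9 + 1 = 10, E = 2·9 = 18, F = 9 + 1 = 10.

18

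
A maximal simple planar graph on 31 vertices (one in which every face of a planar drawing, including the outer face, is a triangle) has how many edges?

87

In a plane triangulation 3F = 2E and V − E + F = 2, so E = 3V − 6 = 3·31 − 6 = 87.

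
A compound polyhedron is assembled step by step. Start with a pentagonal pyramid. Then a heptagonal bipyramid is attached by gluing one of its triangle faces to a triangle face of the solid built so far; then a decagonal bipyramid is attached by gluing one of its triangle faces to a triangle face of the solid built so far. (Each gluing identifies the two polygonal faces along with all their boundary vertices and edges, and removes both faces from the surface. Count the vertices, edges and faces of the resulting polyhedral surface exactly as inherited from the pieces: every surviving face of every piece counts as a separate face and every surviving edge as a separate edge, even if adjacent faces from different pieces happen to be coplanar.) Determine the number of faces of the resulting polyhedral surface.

36

A pentagonal pyramid: V=6, E=10, F=6.
Attach a heptagonal bipyramid (V=9, E=21, F=14) along a 3-gon: merge 3 vertices and 3 edges, delete both glued faces → V=12, E=28, F=18.
Attach a decagonal bipyramid (V=12, E=30, F=20) along a 3-gon: merge 3 vertices and 3 edges, delete both glued faces → V=21, E=55, F=36.
Check: V − E + F = 21 − 55 + 36 = 2.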